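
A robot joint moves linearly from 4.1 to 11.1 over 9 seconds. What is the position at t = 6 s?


s = t/T = 6/9 = 0.6667
p(t) = p0 + (pf-p0)*s
= 4.1 + (11.1 - 4.1) * 0.6667
= 8.7667


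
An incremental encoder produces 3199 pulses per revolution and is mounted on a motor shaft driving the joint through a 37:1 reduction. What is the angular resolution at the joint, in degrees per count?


counts per rev = 3199
effective counts at joint = 3199 * 37 = 118363
resolution = 360 / 118363
= 0.003 deg/count


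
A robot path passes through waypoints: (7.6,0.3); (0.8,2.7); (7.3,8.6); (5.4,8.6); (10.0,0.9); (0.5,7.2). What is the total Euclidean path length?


Segment lengths:
  seg1 = sqrt((-6.8)^2 + (2.4)^2) = 7.2111
  seg2 = sqrt((6.5)^2 + (5.9)^2) = 8.7784
  seg3 = sqrt((-1.9)^2 + (0.0)^2) = 1.9
  seg4 = sqrt((4.6)^2 + (-7.7)^2) = 8.9694
  seg5 = sqrt((-9.5)^2 + (6.3)^2) = 11.3991
Total = 38.258


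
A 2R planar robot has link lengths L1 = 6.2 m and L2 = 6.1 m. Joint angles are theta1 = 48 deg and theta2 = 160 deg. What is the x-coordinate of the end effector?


Convert angles to radians: theta1 = 0.8378, theta2 = 2.7925
x = L1*cos(theta1) + L2*cos(theta1+theta2)
x = 4.1486 + -5.386
x = -1.2374


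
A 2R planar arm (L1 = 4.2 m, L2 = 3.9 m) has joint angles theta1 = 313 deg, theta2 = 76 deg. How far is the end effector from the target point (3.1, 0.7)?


End effector via forward kinematics:
x = L1*cos(t1) + L2*cos(t1+t2) = 6.2754
y = L1*sin(t1) + L2*sin(t1+t2) = -1.1809
Distance to target:
d = sqrt((3.1 - 6.2754)^2 + (0.7 - -1.1809)^2)
= sqrt(10.0832 + 3.5379)
= 3.6907 m


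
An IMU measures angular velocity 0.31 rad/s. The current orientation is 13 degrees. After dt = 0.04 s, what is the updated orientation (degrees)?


delta_theta = w * dt = 0.31 * 0.04 = 0.0124 rad
= 0.7105 deg
theta_new = 13 + 0.7105 = 13.7105 deg


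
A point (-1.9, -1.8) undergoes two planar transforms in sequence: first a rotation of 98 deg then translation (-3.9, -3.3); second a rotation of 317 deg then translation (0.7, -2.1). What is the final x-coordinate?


After transform 1:
x1 = cos(98)*-1.9 - sin(98)*-1.8 + -3.9 = -1.8531
y1 = sin(98)*-1.9 + cos(98)*-1.8 + -3.3 = -4.931
After transform 2:
x2 = cos(317)*-1.8531 - sin(317)*-4.931 + 0.7
= -4.0182


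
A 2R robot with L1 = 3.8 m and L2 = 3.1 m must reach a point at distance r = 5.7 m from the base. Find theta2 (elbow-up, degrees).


cos(theta2) = (r^2 - L1^2 - L2^2) / (2*L1*L2)
cos(theta2) = (32.49 - 14.44 - 9.61) / 23.56
cos(theta2) = 0.358234
theta2 = 69.0082 degrees


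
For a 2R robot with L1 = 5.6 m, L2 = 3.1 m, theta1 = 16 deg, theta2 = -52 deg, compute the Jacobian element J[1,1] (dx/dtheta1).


J[1,1] = -L1*sin(t1) - L2*sin(t1+t2)
= -5.6*sin(16) - 3.1*sin(-36)
= 0.2786


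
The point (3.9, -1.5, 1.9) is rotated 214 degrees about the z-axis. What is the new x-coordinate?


Rotation about z-axis: x' = x*cos(theta) - y*sin(theta)
= 3.9 * -0.829 - -1.5 * -0.5592
= -4.072


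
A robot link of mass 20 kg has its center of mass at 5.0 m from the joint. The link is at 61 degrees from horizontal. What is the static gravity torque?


tau = m*g*L*cos(angle)
= 20 * 9.81 * 5.0 * cos(61 deg)
= 20 * 9.81 * 5.0 * 0.4848
= 475.5982 Nm


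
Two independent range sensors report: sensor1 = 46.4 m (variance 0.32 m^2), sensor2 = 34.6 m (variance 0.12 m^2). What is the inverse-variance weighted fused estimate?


w1 = (1/var1) / (1/var1 + 1/var2)
   = 3.125 / (3.125 + 8.3333) = 0.2727
w2 = 1 - w1 = 0.7273
fused = w1*s1 + w2*s2 = 12.6545 + 25.1636
= 37.8182 m


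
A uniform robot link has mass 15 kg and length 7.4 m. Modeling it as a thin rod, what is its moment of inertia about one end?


I = (1/3) * m * L^2
= (1/3) * 15 * 7.4^2
= 0.333333 * 15 * 54.76
= 273.8 kg*m^2


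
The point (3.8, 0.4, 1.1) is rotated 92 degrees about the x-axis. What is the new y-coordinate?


Rotation about x-axis: y' = y*cos(theta) - z*sin(theta)
= 0.4 * -0.0349 - 1.1 * 0.9994
= -1.1133


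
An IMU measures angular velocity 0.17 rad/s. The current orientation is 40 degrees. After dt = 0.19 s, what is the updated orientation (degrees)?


delta_theta = w * dt = 0.17 * 0.19 = 0.0323 rad
= 1.8507 deg
theta_new = 40 + 1.8507 = 41.8507 deg


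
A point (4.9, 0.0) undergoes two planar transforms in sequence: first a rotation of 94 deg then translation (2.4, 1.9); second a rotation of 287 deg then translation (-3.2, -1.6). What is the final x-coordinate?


After transform 1:
x1 = cos(94)*4.9 - sin(94)*0.0 + 2.4 = 2.0582
y1 = sin(94)*4.9 + cos(94)*0.0 + 1.9 = 6.7881
After transform 2:
x2 = cos(287)*2.0582 - sin(287)*6.7881 + -3.2
= 3.8932


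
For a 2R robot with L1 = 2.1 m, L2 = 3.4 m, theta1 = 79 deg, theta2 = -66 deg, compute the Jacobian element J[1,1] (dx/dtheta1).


J[1,1] = -L1*sin(t1) - L2*sin(t1+t2)
= -2.1*sin(79) - 3.4*sin(13)
= -2.8263


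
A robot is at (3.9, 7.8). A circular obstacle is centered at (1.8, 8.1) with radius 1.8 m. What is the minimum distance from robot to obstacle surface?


center_dist = sqrt((3.9-1.8)^2 + (7.8-8.1)^2)
= sqrt(4.41 + 0.09)
= 2.1213
min_dist = center_dist - radius = 2.1213 - 1.8 = 0.3213 m


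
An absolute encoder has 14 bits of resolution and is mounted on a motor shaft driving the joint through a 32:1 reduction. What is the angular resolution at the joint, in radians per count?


counts = 2^14 = 16384
effective counts at joint = 16384 * 32 = 524288
resolution = 2*pi / 524288
= 1.1984e-05 rad/count


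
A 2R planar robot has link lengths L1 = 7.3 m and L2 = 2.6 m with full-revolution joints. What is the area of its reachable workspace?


r_max = L1 + L2 = 9.9 m
r_min = |L1 - L2| = 4.7 m
Area = pi*(r_max^2 - r_min^2)
= pi*(98.01 - 22.09)
= pi * 75.92
= 238.5097 m^2


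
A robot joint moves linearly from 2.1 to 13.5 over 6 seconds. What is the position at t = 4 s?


s = t/T = 4/6 = 0.6667
p(t) = p0 + (pf-p0)*s
= 2.1 + (13.5 - 2.1) * 0.6667
= 9.7


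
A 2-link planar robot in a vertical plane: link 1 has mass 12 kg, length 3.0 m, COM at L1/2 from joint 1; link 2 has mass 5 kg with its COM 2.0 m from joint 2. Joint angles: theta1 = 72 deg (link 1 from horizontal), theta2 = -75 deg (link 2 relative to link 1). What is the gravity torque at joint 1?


Horizontal distance from joint 1 to link-1 COM:
  x_c1 = (L1/2)*cos(t1) = 1.5 * 0.309 = 0.4635 m
Horizontal distance from joint 1 to link-2 COM:
  x_c2 = L1*cos(t1) + Lc2*cos(t1+t2)
       = 3.0*0.309 + 2.0*0.9986 = 2.9243 m
tau1 = m1*g*x_c1 + m2*g*x_c2
     = 12*9.81*0.4635 + 5*9.81*2.9243
     = 54.5662 + 143.4374
     = 198.0036 Nm


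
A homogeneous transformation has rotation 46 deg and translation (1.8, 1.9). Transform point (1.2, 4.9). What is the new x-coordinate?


x' = cos(theta)*px - sin(theta)*py + tx
= 0.6947*1.2 - 0.7193*4.9 + 1.8
= -0.8912


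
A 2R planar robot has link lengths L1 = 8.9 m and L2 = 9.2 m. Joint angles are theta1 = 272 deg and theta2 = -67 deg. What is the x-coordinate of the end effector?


Convert angles to radians: theta1 = 4.7473, theta2 = -1.1694
x = L1*cos(theta1) + L2*cos(theta1+theta2)
x = 0.3106 + -8.338
x = -8.0274


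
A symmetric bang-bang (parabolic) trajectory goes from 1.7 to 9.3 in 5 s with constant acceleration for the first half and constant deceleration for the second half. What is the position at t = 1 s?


Symmetric rest-to-rest: each phase covers (pf-p0)/2 in time T/2. 0.5*a*(T/2)^2 = (pf-p0)/2 => a = 4*(pf-p0)/T^2
a = 4*(9.3-1.7)/5^2 = 1.216
t = 1 is in the acceleration phase (t <= T/2).
p = p0 + 0.5*a*t^2 = 1.7 + 0.5*1.216*1^2
= 2.308


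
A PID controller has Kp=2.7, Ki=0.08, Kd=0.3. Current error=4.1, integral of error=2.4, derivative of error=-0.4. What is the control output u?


u = Kp*e + Ki*int(e) + Kd*de/dt
= 2.7*4.1 + 0.08*2.4 + 0.3*(-0.4)
= 11.07 + 0.192 + -0.12
= 11.142


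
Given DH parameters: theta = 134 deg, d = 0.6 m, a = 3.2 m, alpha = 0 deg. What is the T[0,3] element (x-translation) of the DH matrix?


T[0,3] = a * cos(theta)
= 3.2 * cos(134 deg)
= 3.2 * -0.6947
= -2.2229


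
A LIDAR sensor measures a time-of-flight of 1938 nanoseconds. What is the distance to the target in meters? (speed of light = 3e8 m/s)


tof = 1938 ns = 1.938e-06 s
dist = c * tof / 2
= 3e8 * 1.938e-06 / 2
= 290.7 m


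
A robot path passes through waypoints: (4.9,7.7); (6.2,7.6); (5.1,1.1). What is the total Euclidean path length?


Segment lengths:
  seg1 = sqrt((1.3)^2 + (-0.1)^2) = 1.3038
  seg2 = sqrt((-1.1)^2 + (-6.5)^2) = 6.5924
Total = 7.8963


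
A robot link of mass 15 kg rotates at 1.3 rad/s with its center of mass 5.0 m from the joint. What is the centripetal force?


F = m * omega^2 * r
= 15 * 1.3^2 * 5.0
= 15 * 1.69 * 5.0
= 126.75 N


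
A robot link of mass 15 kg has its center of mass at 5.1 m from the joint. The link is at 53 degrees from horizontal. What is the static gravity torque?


tau = m*g*L*cos(angle)
= 15 * 9.81 * 5.1 * cos(53 deg)
= 15 * 9.81 * 5.1 * 0.6018
= 451.6411 Nm


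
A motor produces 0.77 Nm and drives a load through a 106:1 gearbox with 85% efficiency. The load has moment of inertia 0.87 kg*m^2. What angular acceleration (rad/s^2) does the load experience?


tau_out = tau_motor * N * eta
= 0.77 * 106 * 0.85 = 69.377 Nm
alpha = tau_out / I = 69.377 / 0.87
= 79.7437 rad/s^2


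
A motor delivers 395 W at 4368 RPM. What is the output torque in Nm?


omega = 4368 * 2*pi/60 = 457.4159 rad/s
tau = P / omega = 395 / 457.4159
= 0.8635 Nm


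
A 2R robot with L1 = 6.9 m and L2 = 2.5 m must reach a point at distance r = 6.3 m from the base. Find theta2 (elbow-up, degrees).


cos(theta2) = (r^2 - L1^2 - L2^2) / (2*L1*L2)
cos(theta2) = (39.69 - 47.61 - 6.25) / 34.5
cos(theta2) = -0.410725
theta2 = 114.2504 degrees


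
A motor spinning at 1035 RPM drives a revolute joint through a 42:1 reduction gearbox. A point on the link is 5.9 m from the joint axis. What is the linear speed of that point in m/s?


omega_motor = 1035 * 2*pi/60 = 108.3849 rad/s
omega_joint = omega_motor / 42 = 2.5806 rad/s
v = omega_joint * r = 2.5806 * 5.9
= 15.2255 m/s


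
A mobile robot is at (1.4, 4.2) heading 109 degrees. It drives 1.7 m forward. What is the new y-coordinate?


y_new = y0 + d*sin(theta)
= 4.2 + 1.7*sin(109)
= 4.2 + 1.6074
= 5.8074


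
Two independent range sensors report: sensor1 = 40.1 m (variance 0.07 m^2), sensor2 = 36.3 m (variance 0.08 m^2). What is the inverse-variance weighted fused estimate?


w1 = (1/var1) / (1/var1 + 1/var2)
   = 14.2857 / (14.2857 + 12.5) = 0.5333
w2 = 1 - w1 = 0.4667
fused = w1*s1 + w2*s2 = 21.3867 + 16.94
= 38.3267 m


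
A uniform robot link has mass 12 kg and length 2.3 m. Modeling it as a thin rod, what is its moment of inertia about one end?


I = (1/3) * m * L^2
= (1/3) * 12 * 2.3^2
= 0.333333 * 12 * 5.29
= 21.16 kg*m^2


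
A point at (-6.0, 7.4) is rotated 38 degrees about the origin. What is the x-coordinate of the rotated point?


x' = x*cos(theta) - y*sin(theta)
cos(38 deg) = 0.788, sin(38 deg) = 0.6157
x' = -6.0 * 0.788 - 7.4 * 0.6157
= -4.7281 - 4.5559
= -9.284


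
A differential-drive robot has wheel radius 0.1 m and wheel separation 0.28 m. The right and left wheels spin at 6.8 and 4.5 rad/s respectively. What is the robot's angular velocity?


vR = r*wR = 0.1*6.8 = 0.68 m/s
vL = r*wL = 0.1*4.5 = 0.45 m/s
v = (vR+vL)/2 = 0.565 m/s
omega = (vR-vL)/L = 0.8214 rad/s
angular velocity = 0.8214 rad/s


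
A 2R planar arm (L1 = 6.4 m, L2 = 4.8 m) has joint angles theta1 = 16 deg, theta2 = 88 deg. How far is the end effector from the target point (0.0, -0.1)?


End effector via forward kinematics:
x = L1*cos(t1) + L2*cos(t1+t2) = 4.9908
y = L1*sin(t1) + L2*sin(t1+t2) = 6.4215
Distance to target:
d = sqrt((0.0 - 4.9908)^2 + (-0.1 - 6.4215)^2)
= sqrt(24.9086 + 42.5299)
= 8.2121 m


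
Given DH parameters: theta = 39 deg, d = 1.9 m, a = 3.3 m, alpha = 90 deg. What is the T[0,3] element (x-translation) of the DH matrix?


T[0,3] = a * cos(theta)
= 3.3 * cos(39 deg)
= 3.3 * 0.7771
= 2.5646


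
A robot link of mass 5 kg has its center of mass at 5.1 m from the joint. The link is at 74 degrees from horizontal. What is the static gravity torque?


tau = m*g*L*cos(angle)
= 5 * 9.81 * 5.1 * cos(74 deg)
= 5 * 9.81 * 5.1 * 0.2756
= 68.9521 Nm


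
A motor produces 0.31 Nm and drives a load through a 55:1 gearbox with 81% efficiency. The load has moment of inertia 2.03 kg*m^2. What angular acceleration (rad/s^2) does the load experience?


tau_out = tau_motor * N * eta
= 0.31 * 55 * 0.81 = 13.8105 Nm
alpha = tau_out / I = 13.8105 / 2.03
= 6.8032 rad/s^2


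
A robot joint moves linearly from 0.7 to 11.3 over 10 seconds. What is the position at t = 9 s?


s = t/T = 9/10 = 0.9
p(t) = p0 + (pf-p0)*s
= 0.7 + (11.3 - 0.7) * 0.9
= 10.24


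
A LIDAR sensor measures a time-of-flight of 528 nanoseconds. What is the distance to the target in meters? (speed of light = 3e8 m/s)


tof = 528 ns = 5.28e-07 s
dist = c * tof / 2
= 3e8 * 5.28e-07 / 2
= 79.2 m


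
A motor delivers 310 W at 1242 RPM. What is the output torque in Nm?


omega = 1242 * 2*pi/60 = 130.0619 rad/s
tau = P / omega = 310 / 130.0619
= 2.3835 Nm


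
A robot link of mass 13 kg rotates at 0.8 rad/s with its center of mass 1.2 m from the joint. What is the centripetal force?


F = m * omega^2 * r
= 13 * 0.8^2 * 1.2
= 13 * 0.64 * 1.2
= 9.984 N


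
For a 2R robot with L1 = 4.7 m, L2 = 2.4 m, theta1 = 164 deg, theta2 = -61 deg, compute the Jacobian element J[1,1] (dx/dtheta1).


J[1,1] = -L1*sin(t1) - L2*sin(t1+t2)
= -4.7*sin(164) - 2.4*sin(103)
= -3.634


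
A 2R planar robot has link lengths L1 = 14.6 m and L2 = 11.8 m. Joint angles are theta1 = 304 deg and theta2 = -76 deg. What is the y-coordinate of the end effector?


Convert angles to radians: theta1 = 5.3058, theta2 = -1.3265
y = L1*sin(theta1) + L2*sin(theta1+theta2)
y = -12.1039 + -8.7691
y = -20.8731


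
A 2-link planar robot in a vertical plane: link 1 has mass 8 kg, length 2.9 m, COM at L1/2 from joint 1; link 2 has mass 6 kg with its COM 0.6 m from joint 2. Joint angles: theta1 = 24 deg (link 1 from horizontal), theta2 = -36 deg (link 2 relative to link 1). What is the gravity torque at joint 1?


Horizontal distance from joint 1 to link-1 COM:
  x_c1 = (L1/2)*cos(t1) = 1.45 * 0.9135 = 1.3246 m
Horizontal distance from joint 1 to link-2 COM:
  x_c2 = L1*cos(t1) + Lc2*cos(t1+t2)
       = 2.9*0.9135 + 0.6*0.9781 = 3.2362 m
tau1 = m1*g*x_c1 + m2*g*x_c2
     = 8*9.81*1.3246 + 6*9.81*3.2362
     = 103.9578 + 190.481
     = 294.4388 Nm


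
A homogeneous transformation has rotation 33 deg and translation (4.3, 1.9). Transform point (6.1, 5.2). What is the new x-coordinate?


x' = cos(theta)*px - sin(theta)*py + tx
= 0.8387*6.1 - 0.5446*5.2 + 4.3
= 6.5838


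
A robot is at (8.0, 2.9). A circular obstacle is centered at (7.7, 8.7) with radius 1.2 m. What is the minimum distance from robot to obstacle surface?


center_dist = sqrt((8.0-7.7)^2 + (2.9-8.7)^2)
= sqrt(0.09 + 33.64)
= 5.8078
min_dist = center_dist - radius = 5.8078 - 1.2 = 4.6078 m


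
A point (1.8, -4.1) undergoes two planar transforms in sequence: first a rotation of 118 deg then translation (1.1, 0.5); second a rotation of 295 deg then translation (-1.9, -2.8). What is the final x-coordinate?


After transform 1:
x1 = cos(118)*1.8 - sin(118)*-4.1 + 1.1 = 3.875
y1 = sin(118)*1.8 + cos(118)*-4.1 + 0.5 = 4.0141
After transform 2:
x2 = cos(295)*3.875 - sin(295)*4.0141 + -1.9
= 3.3757


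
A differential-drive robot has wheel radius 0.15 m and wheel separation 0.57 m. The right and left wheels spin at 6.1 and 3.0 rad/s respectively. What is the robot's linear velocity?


vR = r*wR = 0.15*6.1 = 0.915 m/s
vL = r*wL = 0.15*3.0 = 0.45 m/s
v = (vR+vL)/2 = 0.6825 m/s
omega = (vR-vL)/L = 0.8158 rad/s
linear velocity = 0.6825 m/s


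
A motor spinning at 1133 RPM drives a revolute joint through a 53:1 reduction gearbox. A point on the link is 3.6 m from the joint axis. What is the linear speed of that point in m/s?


omega_motor = 1133 * 2*pi/60 = 118.6475 rad/s
omega_joint = omega_motor / 53 = 2.2386 rad/s
v = omega_joint * r = 2.2386 * 3.6
= 8.0591 m/s


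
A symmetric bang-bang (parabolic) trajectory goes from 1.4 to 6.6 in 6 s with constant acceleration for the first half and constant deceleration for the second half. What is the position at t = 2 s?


Symmetric rest-to-rest: each phase covers (pf-p0)/2 in time T/2. 0.5*a*(T/2)^2 = (pf-p0)/2 => a = 4*(pf-p0)/T^2
a = 4*(6.6-1.4)/6^2 = 0.5778
t = 2 is in the acceleration phase (t <= T/2).
p = p0 + 0.5*a*t^2 = 1.4 + 0.5*0.5778*2^2
= 2.5556


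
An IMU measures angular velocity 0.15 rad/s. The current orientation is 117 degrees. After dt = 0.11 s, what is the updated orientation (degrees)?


delta_theta = w * dt = 0.15 * 0.11 = 0.0165 rad
= 0.9454 deg
theta_new = 117 + 0.9454 = 117.9454 deg


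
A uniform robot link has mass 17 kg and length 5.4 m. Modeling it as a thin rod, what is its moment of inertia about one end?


I = (1/3) * m * L^2
= (1/3) * 17 * 5.4^2
= 0.333333 * 17 * 29.16
= 165.24 kg*m^2


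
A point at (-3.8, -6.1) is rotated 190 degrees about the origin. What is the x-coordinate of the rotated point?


x' = x*cos(theta) - y*sin(theta)
cos(190 deg) = -0.9848, sin(190 deg) = -0.1736
x' = -3.8 * -0.9848 - -6.1 * -0.1736
= 3.7423 - 1.0593
= 2.683


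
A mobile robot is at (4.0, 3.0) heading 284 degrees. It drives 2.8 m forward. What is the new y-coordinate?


y_new = y0 + d*sin(theta)
= 3.0 + 2.8*sin(284)
= 3.0 + -2.7168
= 0.2832


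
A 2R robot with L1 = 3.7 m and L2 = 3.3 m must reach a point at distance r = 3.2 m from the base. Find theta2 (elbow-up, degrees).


cos(theta2) = (r^2 - L1^2 - L2^2) / (2*L1*L2)
cos(theta2) = (10.24 - 13.69 - 10.89) / 24.42
cos(theta2) = -0.587224
theta2 = 125.9602 degrees


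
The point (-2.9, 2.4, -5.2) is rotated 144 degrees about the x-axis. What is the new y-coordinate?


Rotation about x-axis: y' = y*cos(theta) - z*sin(theta)
= 2.4 * -0.809 - -5.2 * 0.5878
= 1.1148


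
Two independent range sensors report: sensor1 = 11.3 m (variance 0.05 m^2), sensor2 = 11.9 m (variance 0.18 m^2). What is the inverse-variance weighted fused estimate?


w1 = (1/var1) / (1/var1 + 1/var2)
   = 20.0 / (20.0 + 5.5556) = 0.7826
w2 = 1 - w1 = 0.2174
fused = w1*s1 + w2*s2 = 8.8435 + 2.587
= 11.4304 m


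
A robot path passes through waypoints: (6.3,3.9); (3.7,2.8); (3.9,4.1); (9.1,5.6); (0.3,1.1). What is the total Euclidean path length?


Segment lengths:
  seg1 = sqrt((-2.6)^2 + (-1.1)^2) = 2.8231
  seg2 = sqrt((0.2)^2 + (1.3)^2) = 1.3153
  seg3 = sqrt((5.2)^2 + (1.5)^2) = 5.412
  seg4 = sqrt((-8.8)^2 + (-4.5)^2) = 9.8838
Total = 19.4343


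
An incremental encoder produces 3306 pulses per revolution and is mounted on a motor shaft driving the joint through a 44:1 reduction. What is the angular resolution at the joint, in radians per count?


counts per rev = 3306
effective counts at joint = 3306 * 44 = 145464
resolution = 2*pi / 145464
= 4.3194e-05 rad/count


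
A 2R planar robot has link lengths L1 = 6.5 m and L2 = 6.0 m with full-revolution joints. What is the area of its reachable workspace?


r_max = L1 + L2 = 12.5 m
r_min = |L1 - L2| = 0.5 m
Area = pi*(r_max^2 - r_min^2)
= pi*(156.25 - 0.25)
= pi * 156.0
= 490.0885 m^2


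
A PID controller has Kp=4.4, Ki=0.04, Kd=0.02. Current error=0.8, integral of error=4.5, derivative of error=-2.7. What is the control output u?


u = Kp*e + Ki*int(e) + Kd*de/dt
= 4.4*0.8 + 0.04*4.5 + 0.02*(-2.7)
= 3.52 + 0.18 + -0.054
= 3.646


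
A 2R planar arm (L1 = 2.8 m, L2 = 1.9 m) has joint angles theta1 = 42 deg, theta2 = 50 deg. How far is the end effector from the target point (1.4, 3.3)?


End effector via forward kinematics:
x = L1*cos(t1) + L2*cos(t1+t2) = 2.0145
y = L1*sin(t1) + L2*sin(t1+t2) = 3.7724
Distance to target:
d = sqrt((1.4 - 2.0145)^2 + (3.3 - 3.7724)^2)
= sqrt(0.3776 + 0.2232)
= 0.7751 m


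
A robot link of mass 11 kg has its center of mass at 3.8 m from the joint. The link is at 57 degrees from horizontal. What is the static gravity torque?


tau = m*g*L*cos(angle)
= 11 * 9.81 * 3.8 * cos(57 deg)
= 11 * 9.81 * 3.8 * 0.5446
= 223.3336 Nm


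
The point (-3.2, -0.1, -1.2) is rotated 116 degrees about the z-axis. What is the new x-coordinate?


Rotation about z-axis: x' = x*cos(theta) - y*sin(theta)
= -3.2 * -0.4384 - -0.1 * 0.8988
= 1.4927


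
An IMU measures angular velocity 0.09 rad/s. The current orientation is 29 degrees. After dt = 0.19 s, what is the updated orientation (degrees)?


delta_theta = w * dt = 0.09 * 0.19 = 0.0171 rad
= 0.9798 deg
theta_new = 29 + 0.9798 = 29.9798 deg


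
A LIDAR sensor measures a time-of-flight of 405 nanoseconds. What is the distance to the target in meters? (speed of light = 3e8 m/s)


tof = 405 ns = 4.05e-07 s
dist = c * tof / 2
= 3e8 * 4.05e-07 / 2
= 60.75 m


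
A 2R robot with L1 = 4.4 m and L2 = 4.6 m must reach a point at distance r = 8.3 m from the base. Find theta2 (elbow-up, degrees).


cos(theta2) = (r^2 - L1^2 - L2^2) / (2*L1*L2)
cos(theta2) = (68.89 - 19.36 - 21.16) / 40.48
cos(theta2) = 0.70084
theta2 = 45.5056 degrees


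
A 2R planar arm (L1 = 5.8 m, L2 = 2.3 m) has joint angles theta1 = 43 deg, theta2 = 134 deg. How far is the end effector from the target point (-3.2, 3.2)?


End effector via forward kinematics:
x = L1*cos(t1) + L2*cos(t1+t2) = 1.945
y = L1*sin(t1) + L2*sin(t1+t2) = 4.076
Distance to target:
d = sqrt((-3.2 - 1.945)^2 + (3.2 - 4.076)^2)
= sqrt(26.4711 + 0.7673)
= 5.219 m


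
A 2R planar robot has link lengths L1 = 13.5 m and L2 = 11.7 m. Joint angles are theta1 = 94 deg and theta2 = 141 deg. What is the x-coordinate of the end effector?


Convert angles to radians: theta1 = 1.6406, theta2 = 2.4609
x = L1*cos(theta1) + L2*cos(theta1+theta2)
x = -0.9417 + -6.7108
x = -7.6526


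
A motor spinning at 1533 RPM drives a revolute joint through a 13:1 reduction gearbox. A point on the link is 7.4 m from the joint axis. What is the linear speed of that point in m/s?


omega_motor = 1533 * 2*pi/60 = 160.5354 rad/s
omega_joint = omega_motor / 13 = 12.3489 rad/s
v = omega_joint * r = 12.3489 * 7.4
= 91.3817 m/s


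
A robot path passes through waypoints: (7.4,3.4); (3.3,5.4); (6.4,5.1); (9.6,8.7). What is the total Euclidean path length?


Segment lengths:
  seg1 = sqrt((-4.1)^2 + (2.0)^2) = 4.5618
  seg2 = sqrt((3.1)^2 + (-0.3)^2) = 3.1145
  seg3 = sqrt((3.2)^2 + (3.6)^2) = 4.8166
Total = 12.4929


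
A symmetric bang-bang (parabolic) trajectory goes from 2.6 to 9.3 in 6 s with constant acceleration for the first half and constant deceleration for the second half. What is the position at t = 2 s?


Symmetric rest-to-rest: each phase covers (pf-p0)/2 in time T/2. 0.5*a*(T/2)^2 = (pf-p0)/2 => a = 4*(pf-p0)/T^2
a = 4*(9.3-2.6)/6^2 = 0.7444
t = 2 is in the acceleration phase (t <= T/2).
p = p0 + 0.5*a*t^2 = 2.6 + 0.5*0.7444*2^2
= 4.0889


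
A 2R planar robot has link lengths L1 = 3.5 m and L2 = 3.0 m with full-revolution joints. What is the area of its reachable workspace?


r_max = L1 + L2 = 6.5 m
r_min = |L1 - L2| = 0.5 m
Area = pi*(r_max^2 - r_min^2)
= pi*(42.25 - 0.25)
= pi * 42.0
= 131.9469 m^2


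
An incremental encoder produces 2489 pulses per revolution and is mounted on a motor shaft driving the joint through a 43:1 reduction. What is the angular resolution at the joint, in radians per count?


counts per rev = 2489
effective counts at joint = 2489 * 43 = 107027
resolution = 2*pi / 107027
= 5.8707e-05 rad/count


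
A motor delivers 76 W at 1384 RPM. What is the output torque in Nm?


omega = 1384 * 2*pi/60 = 144.9321 rad/s
tau = P / omega = 76 / 144.9321
= 0.5244 Nm


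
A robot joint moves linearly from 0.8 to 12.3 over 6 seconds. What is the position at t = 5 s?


s = t/T = 5/6 = 0.8333
p(t) = p0 + (pf-p0)*s
= 0.8 + (12.3 - 0.8) * 0.8333
= 10.3833


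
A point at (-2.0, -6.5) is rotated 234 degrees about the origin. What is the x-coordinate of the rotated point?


x' = x*cos(theta) - y*sin(theta)
cos(234 deg) = -0.5878, sin(234 deg) = -0.809
x' = -2.0 * -0.5878 - -6.5 * -0.809
= 1.1756 - 5.2586
= -4.083


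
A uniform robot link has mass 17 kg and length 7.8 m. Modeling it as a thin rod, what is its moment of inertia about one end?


I = (1/3) * m * L^2
= (1/3) * 17 * 7.8^2
= 0.333333 * 17 * 60.84
= 344.76 kg*m^2


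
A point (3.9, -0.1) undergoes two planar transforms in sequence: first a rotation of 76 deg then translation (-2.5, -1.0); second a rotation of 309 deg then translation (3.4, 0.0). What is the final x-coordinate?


After transform 1:
x1 = cos(76)*3.9 - sin(76)*-0.1 + -2.5 = -1.4595
y1 = sin(76)*3.9 + cos(76)*-0.1 + -1.0 = 2.76
After transform 2:
x2 = cos(309)*-1.4595 - sin(309)*2.76 + 3.4
= 4.6264


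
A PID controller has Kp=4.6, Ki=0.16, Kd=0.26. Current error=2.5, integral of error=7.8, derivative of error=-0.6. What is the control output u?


u = Kp*e + Ki*int(e) + Kd*de/dt
= 4.6*2.5 + 0.16*7.8 + 0.26*(-0.6)
= 11.5 + 1.248 + -0.156
= 12.592


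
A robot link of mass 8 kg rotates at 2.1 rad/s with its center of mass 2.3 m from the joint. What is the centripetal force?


F = m * omega^2 * r
= 8 * 2.1^2 * 2.3
= 8 * 4.41 * 2.3
= 81.144 N


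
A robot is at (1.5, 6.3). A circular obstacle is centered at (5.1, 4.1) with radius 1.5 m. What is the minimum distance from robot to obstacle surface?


center_dist = sqrt((1.5-5.1)^2 + (6.3-4.1)^2)
= sqrt(12.96 + 4.84)
= 4.219
min_dist = center_dist - radius = 4.219 - 1.5 = 2.719 m


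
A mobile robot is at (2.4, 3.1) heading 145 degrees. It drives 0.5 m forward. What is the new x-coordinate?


x_new = x0 + d*cos(theta)
= 2.4 + 0.5*cos(145)
= 2.4 + -0.4096
= 1.9904


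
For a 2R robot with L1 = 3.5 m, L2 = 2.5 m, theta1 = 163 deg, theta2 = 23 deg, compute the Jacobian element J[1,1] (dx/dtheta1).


J[1,1] = -L1*sin(t1) - L2*sin(t1+t2)
= -3.5*sin(163) - 2.5*sin(186)
= -0.762


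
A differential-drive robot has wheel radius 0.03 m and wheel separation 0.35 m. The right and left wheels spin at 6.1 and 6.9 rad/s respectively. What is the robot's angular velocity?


vR = r*wR = 0.03*6.1 = 0.183 m/s
vL = r*wL = 0.03*6.9 = 0.207 m/s
v = (vR+vL)/2 = 0.195 m/s
omega = (vR-vL)/L = -0.0686 rad/s
angular velocity = -0.0686 rad/s


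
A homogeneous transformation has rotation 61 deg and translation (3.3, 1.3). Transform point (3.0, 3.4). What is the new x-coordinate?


x' = cos(theta)*px - sin(theta)*py + tx
= 0.4848*3.0 - 0.8746*3.4 + 3.3
= 1.7807


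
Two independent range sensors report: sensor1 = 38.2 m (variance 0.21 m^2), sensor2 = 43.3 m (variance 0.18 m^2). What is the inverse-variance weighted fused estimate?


w1 = (1/var1) / (1/var1 + 1/var2)
   = 4.7619 / (4.7619 + 5.5556) = 0.4615
w2 = 1 - w1 = 0.5385
fused = w1*s1 + w2*s2 = 17.6308 + 23.3154
= 40.9462 m


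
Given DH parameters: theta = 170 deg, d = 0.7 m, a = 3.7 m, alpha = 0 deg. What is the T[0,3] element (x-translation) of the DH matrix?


T[0,3] = a * cos(theta)
= 3.7 * cos(170 deg)
= 3.7 * -0.9848
= -3.6438


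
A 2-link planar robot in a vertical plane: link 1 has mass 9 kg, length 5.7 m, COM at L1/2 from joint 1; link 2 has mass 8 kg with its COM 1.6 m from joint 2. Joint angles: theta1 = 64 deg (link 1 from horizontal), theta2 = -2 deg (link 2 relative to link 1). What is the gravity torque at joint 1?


Horizontal distance from joint 1 to link-1 COM:
  x_c1 = (L1/2)*cos(t1) = 2.85 * 0.4384 = 1.2494 m
Horizontal distance from joint 1 to link-2 COM:
  x_c2 = L1*cos(t1) + Lc2*cos(t1+t2)
       = 5.7*0.4384 + 1.6*0.4695 = 3.2499 m
tau1 = m1*g*x_c1 + m2*g*x_c2
     = 9*9.81*1.2494 + 8*9.81*3.2499
     = 110.3058 + 255.0498
     = 365.3556 Nm


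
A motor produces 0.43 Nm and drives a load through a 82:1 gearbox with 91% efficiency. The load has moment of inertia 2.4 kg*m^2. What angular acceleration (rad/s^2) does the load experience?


tau_out = tau_motor * N * eta
= 0.43 * 82 * 0.91 = 32.0866 Nm
alpha = tau_out / I = 32.0866 / 2.4
= 13.3694 rad/s^2


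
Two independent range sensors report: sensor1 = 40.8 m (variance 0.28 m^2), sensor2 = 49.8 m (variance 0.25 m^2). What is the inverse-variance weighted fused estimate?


w1 = (1/var1) / (1/var1 + 1/var2)
   = 3.5714 / (3.5714 + 4.0) = 0.4717
w2 = 1 - w1 = 0.5283
fused = w1*s1 + w2*s2 = 19.2453 + 26.3094
= 45.5547 m


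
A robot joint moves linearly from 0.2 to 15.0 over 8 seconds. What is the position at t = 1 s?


s = t/T = 1/8 = 0.125
p(t) = p0 + (pf-p0)*s
= 0.2 + (15.0 - 0.2) * 0.125
= 2.05


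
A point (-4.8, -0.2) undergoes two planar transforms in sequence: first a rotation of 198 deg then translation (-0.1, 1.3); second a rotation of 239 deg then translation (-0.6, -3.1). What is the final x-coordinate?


After transform 1:
x1 = cos(198)*-4.8 - sin(198)*-0.2 + -0.1 = 4.4033
y1 = sin(198)*-4.8 + cos(198)*-0.2 + 1.3 = 2.9735
After transform 2:
x2 = cos(239)*4.4033 - sin(239)*2.9735 + -0.6
= -0.3191


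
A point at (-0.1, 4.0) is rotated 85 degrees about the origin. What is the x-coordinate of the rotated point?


x' = x*cos(theta) - y*sin(theta)
cos(85 deg) = 0.0872, sin(85 deg) = 0.9962
x' = -0.1 * 0.0872 - 4.0 * 0.9962
= -0.0087 - 3.9848
= -3.9935


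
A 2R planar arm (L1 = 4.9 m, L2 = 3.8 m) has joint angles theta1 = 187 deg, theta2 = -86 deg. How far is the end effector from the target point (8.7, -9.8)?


End effector via forward kinematics:
x = L1*cos(t1) + L2*cos(t1+t2) = -5.5886
y = L1*sin(t1) + L2*sin(t1+t2) = 3.133
Distance to target:
d = sqrt((8.7 - -5.5886)^2 + (-9.8 - 3.133)^2)
= sqrt(204.1627 + 167.2631)
= 19.2724 m


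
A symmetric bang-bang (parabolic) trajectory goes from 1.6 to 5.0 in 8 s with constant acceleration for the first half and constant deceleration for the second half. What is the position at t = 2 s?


Symmetric rest-to-rest: each phase covers (pf-p0)/2 in time T/2. 0.5*a*(T/2)^2 = (pf-p0)/2 => a = 4*(pf-p0)/T^2
a = 4*(5.0-1.6)/8^2 = 0.2125
t = 2 is in the acceleration phase (t <= T/2).
p = p0 + 0.5*a*t^2 = 1.6 + 0.5*0.2125*2^2
= 2.025


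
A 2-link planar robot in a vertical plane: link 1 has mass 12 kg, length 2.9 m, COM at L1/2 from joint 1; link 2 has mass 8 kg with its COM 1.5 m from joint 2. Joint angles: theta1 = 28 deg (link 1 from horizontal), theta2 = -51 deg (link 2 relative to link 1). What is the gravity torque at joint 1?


Horizontal distance from joint 1 to link-1 COM:
  x_c1 = (L1/2)*cos(t1) = 1.45 * 0.8829 = 1.2803 m
Horizontal distance from joint 1 to link-2 COM:
  x_c2 = L1*cos(t1) + Lc2*cos(t1+t2)
       = 2.9*0.8829 + 1.5*0.9205 = 3.9413 m
tau1 = m1*g*x_c1 + m2*g*x_c2
     = 12*9.81*1.2803 + 8*9.81*3.9413
     = 150.7139 + 309.3136
     = 460.0275 Nm


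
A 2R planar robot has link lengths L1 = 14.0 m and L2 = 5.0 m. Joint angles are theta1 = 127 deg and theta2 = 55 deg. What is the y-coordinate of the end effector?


Convert angles to radians: theta1 = 2.2166, theta2 = 0.9599
y = L1*sin(theta1) + L2*sin(theta1+theta2)
y = 11.1809 + -0.1745
y = 11.0064


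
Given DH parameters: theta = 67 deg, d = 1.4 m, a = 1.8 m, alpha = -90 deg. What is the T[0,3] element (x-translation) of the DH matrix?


T[0,3] = a * cos(theta)
= 1.8 * cos(67 deg)
= 1.8 * 0.3907
= 0.7033


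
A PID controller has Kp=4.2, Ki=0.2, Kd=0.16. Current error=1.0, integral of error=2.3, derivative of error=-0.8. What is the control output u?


u = Kp*e + Ki*int(e) + Kd*de/dt
= 4.2*1.0 + 0.2*2.3 + 0.16*(-0.8)
= 4.2 + 0.46 + -0.128
= 4.532


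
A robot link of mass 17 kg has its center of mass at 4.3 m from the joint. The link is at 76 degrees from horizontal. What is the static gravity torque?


tau = m*g*L*cos(angle)
= 17 * 9.81 * 4.3 * cos(76 deg)
= 17 * 9.81 * 4.3 * 0.2419
= 173.4849 Nm


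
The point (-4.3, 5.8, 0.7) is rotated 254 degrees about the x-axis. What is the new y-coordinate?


Rotation about x-axis: y' = y*cos(theta) - z*sin(theta)
= 5.8 * -0.2756 - 0.7 * -0.9613
= -0.9258


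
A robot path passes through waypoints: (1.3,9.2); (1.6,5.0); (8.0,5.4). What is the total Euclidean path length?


Segment lengths:
  seg1 = sqrt((0.3)^2 + (-4.2)^2) = 4.2107
  seg2 = sqrt((6.4)^2 + (0.4)^2) = 6.4125
Total = 10.6232


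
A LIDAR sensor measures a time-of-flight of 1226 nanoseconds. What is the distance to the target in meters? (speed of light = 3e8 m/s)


tof = 1226 ns = 1.226e-06 s
dist = c * tof / 2
= 3e8 * 1.226e-06 / 2
= 183.9 m


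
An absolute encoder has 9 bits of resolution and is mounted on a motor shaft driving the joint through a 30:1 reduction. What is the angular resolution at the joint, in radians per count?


counts = 2^9 = 512
effective counts at joint = 512 * 30 = 15360
resolution = 2*pi / 15360
= 4.0906e-04 rad/count


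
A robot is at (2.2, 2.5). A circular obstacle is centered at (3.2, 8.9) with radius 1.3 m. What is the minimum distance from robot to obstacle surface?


center_dist = sqrt((2.2-3.2)^2 + (2.5-8.9)^2)
= sqrt(1.0 + 40.96)
= 6.4777
min_dist = center_dist - radius = 6.4777 - 1.3 = 5.1777 m


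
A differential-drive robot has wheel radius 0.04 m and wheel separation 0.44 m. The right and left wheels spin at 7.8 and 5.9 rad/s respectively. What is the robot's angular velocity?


vR = r*wR = 0.04*7.8 = 0.312 m/s
vL = r*wL = 0.04*5.9 = 0.236 m/s
v = (vR+vL)/2 = 0.274 m/s
omega = (vR-vL)/L = 0.1727 rad/s
angular velocity = 0.1727 rad/s


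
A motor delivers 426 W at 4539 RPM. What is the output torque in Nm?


omega = 4539 * 2*pi/60 = 475.323 rad/s
tau = P / omega = 426 / 475.323
= 0.8962 Nm


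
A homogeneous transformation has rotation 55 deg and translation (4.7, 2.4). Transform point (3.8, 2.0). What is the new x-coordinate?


x' = cos(theta)*px - sin(theta)*py + tx
= 0.5736*3.8 - 0.8192*2.0 + 4.7
= 5.2413


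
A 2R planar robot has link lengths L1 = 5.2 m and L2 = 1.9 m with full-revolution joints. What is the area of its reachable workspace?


r_max = L1 + L2 = 7.1 m
r_min = |L1 - L2| = 3.3 m
Area = pi*(r_max^2 - r_min^2)
= pi*(50.41 - 10.89)
= pi * 39.52
= 124.1557 m^2


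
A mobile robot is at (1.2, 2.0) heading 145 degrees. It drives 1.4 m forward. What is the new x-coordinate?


x_new = x0 + d*cos(theta)
= 1.2 + 1.4*cos(145)
= 1.2 + -1.1468
= 0.0532


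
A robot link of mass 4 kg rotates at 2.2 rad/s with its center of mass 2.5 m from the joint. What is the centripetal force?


F = m * omega^2 * r
= 4 * 2.2^2 * 2.5
= 4 * 4.84 * 2.5
= 48.4 N


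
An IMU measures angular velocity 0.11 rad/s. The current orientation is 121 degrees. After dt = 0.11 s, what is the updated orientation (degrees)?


delta_theta = w * dt = 0.11 * 0.11 = 0.0121 rad
= 0.6933 deg
theta_new = 121 + 0.6933 = 121.6933 deg


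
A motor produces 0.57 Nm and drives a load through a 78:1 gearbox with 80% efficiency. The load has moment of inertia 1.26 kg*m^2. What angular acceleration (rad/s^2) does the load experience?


tau_out = tau_motor * N * eta
= 0.57 * 78 * 0.8 = 35.568 Nm
alpha = tau_out / I = 35.568 / 1.26
= 28.2286 rad/s^2


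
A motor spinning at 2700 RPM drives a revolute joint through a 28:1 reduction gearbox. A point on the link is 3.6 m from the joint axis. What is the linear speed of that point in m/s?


omega_motor = 2700 * 2*pi/60 = 282.7433 rad/s
omega_joint = omega_motor / 28 = 10.098 rad/s
v = omega_joint * r = 10.098 * 3.6
= 36.3527 m/s


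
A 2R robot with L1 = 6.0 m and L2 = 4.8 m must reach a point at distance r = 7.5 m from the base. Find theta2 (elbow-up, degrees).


cos(theta2) = (r^2 - L1^2 - L2^2) / (2*L1*L2)
cos(theta2) = (56.25 - 36.0 - 23.04) / 57.6
cos(theta2) = -0.048437
theta2 = 92.7764 degrees


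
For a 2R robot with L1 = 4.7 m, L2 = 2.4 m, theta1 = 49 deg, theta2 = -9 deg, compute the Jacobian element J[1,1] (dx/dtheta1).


J[1,1] = -L1*sin(t1) - L2*sin(t1+t2)
= -4.7*sin(49) - 2.4*sin(40)
= -5.0898


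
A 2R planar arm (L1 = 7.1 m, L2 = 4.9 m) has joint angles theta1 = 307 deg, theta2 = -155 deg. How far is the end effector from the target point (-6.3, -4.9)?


End effector via forward kinematics:
x = L1*cos(t1) + L2*cos(t1+t2) = -0.0536
y = L1*sin(t1) + L2*sin(t1+t2) = -3.3699
Distance to target:
d = sqrt((-6.3 - -0.0536)^2 + (-4.9 - -3.3699)^2)
= sqrt(39.0181 + 2.3412)
= 6.4311 m


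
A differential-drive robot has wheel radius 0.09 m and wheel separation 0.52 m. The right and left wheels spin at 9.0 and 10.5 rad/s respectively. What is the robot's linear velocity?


vR = r*wR = 0.09*9.0 = 0.81 m/s
vL = r*wL = 0.09*10.5 = 0.945 m/s
v = (vR+vL)/2 = 0.8775 m/s
omega = (vR-vL)/L = -0.2596 rad/s
linear velocity = 0.8775 m/s


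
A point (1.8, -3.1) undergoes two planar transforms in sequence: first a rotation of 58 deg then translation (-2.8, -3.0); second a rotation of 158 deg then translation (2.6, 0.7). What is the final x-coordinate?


After transform 1:
x1 = cos(58)*1.8 - sin(58)*-3.1 + -2.8 = 0.7828
y1 = sin(58)*1.8 + cos(58)*-3.1 + -3.0 = -3.1163
After transform 2:
x2 = cos(158)*0.7828 - sin(158)*-3.1163 + 2.6
= 3.0416


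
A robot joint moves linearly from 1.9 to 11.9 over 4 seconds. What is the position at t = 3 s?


s = t/T = 3/4 = 0.75
p(t) = p0 + (pf-p0)*s
= 1.9 + (11.9 - 1.9) * 0.75
= 9.4


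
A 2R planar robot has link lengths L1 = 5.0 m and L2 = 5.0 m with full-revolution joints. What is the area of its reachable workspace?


r_max = L1 + L2 = 10.0 m
r_min = |L1 - L2| = 0.0 m
Area = pi*(r_max^2 - r_min^2)
= pi*(100.0 - 0.0)
= pi * 100.0
= 314.1593 m^2


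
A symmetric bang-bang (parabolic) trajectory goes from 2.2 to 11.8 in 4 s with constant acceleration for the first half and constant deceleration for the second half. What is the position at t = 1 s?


Symmetric rest-to-rest: each phase covers (pf-p0)/2 in time T/2. 0.5*a*(T/2)^2 = (pf-p0)/2 => a = 4*(pf-p0)/T^2
a = 4*(11.8-2.2)/4^2 = 2.4
t = 1 is in the acceleration phase (t <= T/2).
p = p0 + 0.5*a*t^2 = 2.2 + 0.5*2.4*1^2
= 3.4


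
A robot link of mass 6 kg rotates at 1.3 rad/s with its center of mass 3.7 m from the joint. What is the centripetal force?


F = m * omega^2 * r
= 6 * 1.3^2 * 3.7
= 6 * 1.69 * 3.7
= 37.518 N


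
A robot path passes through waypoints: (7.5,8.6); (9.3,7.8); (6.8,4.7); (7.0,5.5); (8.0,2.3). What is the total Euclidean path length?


Segment lengths:
  seg1 = sqrt((1.8)^2 + (-0.8)^2) = 1.9698
  seg2 = sqrt((-2.5)^2 + (-3.1)^2) = 3.9825
  seg3 = sqrt((0.2)^2 + (0.8)^2) = 0.8246
  seg4 = sqrt((1.0)^2 + (-3.2)^2) = 3.3526
Total = 10.1295


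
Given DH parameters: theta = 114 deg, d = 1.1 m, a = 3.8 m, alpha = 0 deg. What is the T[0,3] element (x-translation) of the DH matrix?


T[0,3] = a * cos(theta)
= 3.8 * cos(114 deg)
= 3.8 * -0.4067
= -1.5456


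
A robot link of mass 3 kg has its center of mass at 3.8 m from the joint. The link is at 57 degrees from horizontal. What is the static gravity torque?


tau = m*g*L*cos(angle)
= 3 * 9.81 * 3.8 * cos(57 deg)
= 3 * 9.81 * 3.8 * 0.5446
= 60.9092 Nm


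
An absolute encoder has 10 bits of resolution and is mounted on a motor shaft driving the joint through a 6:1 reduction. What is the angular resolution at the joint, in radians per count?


counts = 2^10 = 1024
effective counts at joint = 1024 * 6 = 6144
resolution = 2*pi / 6144
= 0.001 rad/count


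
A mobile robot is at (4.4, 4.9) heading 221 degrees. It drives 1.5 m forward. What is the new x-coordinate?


x_new = x0 + d*cos(theta)
= 4.4 + 1.5*cos(221)
= 4.4 + -1.1321
= 3.2679


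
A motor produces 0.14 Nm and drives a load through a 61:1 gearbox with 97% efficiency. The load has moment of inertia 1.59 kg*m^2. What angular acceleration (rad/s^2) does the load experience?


tau_out = tau_motor * N * eta
= 0.14 * 61 * 0.97 = 8.2838 Nm
alpha = tau_out / I = 8.2838 / 1.59
= 5.2099 rad/s^2
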